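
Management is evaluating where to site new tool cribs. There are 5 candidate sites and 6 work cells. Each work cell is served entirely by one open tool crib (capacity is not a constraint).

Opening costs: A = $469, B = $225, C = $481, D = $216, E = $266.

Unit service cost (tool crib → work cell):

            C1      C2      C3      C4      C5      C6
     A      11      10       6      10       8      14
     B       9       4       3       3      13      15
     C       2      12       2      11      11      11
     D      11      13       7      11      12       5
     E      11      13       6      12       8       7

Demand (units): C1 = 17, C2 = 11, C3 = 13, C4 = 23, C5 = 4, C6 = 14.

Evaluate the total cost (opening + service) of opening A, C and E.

Total cost: 1746

Each work cell is assigned to its cheapest site among the open ones.
{A, C, E}: C1→C 2·17=34, C2→A 10·11=110, C3→C 2·13=26, C4→A 10·23=230, C5→A 8·4=32, C6→E 7·14=98. Service 530; fixed 1216; total 1746.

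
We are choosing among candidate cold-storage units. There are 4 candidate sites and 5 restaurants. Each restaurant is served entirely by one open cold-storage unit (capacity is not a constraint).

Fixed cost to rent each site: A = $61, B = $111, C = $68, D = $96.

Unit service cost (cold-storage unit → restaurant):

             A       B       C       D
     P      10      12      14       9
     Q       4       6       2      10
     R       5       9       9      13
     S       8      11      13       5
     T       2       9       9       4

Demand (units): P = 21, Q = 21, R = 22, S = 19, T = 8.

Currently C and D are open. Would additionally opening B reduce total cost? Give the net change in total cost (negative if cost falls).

Current service cost with {C, D}: 556.
Adding B: each restaurant re-picks its cheapest; new service cost 556, saving 0.
Extra fixed cost: 111. Net change = 111 − 0 = 111.
(Totals: 720 → 831.)

No — net change +111 (cost rises by 111).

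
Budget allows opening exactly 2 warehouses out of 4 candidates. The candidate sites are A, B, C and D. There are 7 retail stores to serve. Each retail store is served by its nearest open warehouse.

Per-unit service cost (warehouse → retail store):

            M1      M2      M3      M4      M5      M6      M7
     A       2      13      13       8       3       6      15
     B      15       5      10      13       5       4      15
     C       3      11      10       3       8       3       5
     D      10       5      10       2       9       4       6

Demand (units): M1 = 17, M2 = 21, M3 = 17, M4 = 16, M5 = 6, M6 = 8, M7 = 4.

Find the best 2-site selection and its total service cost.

Choose A and D; total service cost 415.

With exactly 2 open, each retail store uses its cheapest among the chosen.
{A, D}: M1→A 2·17=34, M2→D 5·21=105, M3→D 10·17=170, M4→D 2·16=32, M5→A 3·6=18, M6→D 4·8=32, M7→D 6·4=24. Service cost 415.
{B, C}: service cost 448
{C, D}: service cost 450
Among all 6 size-2 choices, {A, D} is lowest.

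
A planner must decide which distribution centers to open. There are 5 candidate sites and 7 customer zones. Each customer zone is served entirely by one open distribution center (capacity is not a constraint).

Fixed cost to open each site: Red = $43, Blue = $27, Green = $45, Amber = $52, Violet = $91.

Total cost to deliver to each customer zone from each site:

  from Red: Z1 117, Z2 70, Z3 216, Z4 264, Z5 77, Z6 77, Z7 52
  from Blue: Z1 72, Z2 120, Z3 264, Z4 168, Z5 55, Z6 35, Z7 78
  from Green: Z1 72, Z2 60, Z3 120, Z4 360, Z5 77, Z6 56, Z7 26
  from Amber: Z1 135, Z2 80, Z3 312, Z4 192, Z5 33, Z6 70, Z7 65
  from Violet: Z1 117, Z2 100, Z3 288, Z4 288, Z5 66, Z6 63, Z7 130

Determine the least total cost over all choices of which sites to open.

For any fixed open set, each customer zone goes to its cheapest open site; total = fixed + service.
{Blue, Green}: Z1→Blue 72, Z2→Green 60, Z3→Green 120, Z4→Blue 168, Z5→Blue 55, Z6→Blue 35, Z7→Green 26. Service 536; fixed 72; total 608.
{Blue, Green, Amber}: service 514 + fixed 124 = 638
{Red, Blue, Green}: service 536 + fixed 115 = 651
{Red, Blue, Green, Amber, Violet}: Z1→Blue 72, Z2→Green 60, Z3→Green 120, Z4→Blue 168, Z5→Amber 33, Z6→Blue 35, Z7→Green 26. Service 514; fixed 258; total 772.
No other subset beats 608.

Minimum total cost: 608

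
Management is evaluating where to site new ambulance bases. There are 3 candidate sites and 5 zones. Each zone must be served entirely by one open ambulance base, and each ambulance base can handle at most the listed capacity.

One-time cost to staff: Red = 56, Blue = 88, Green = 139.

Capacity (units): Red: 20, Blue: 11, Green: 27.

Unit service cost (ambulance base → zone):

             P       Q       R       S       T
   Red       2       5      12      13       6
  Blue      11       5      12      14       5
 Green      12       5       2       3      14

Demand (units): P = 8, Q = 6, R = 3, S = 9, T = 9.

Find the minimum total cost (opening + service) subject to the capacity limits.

Minimum total cost: 328

Open {Red, Green}: P→Red 2·8=16, Q→Green 5·6=30, R→Green 2·3=6, S→Green 3·9=27, T→Red 6·9=54.
Loads: Red carries 17/20, Green carries 18/27. Service 133; fixed 195; total 328.
Next best feasible plan costs 358.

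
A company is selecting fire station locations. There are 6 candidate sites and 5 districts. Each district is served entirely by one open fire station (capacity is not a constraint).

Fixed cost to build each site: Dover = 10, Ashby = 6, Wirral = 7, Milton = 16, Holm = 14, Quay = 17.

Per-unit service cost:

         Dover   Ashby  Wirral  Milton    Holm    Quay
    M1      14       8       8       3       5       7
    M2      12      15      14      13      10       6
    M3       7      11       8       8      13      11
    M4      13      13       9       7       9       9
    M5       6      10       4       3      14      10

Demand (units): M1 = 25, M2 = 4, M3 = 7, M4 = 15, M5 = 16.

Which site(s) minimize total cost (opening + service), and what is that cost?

For any fixed open set, each district goes to its cheapest open site; total = fixed + service.
{Milton, Quay}: M1→Milton 3·25=75, M2→Quay 6·4=24, M3→Milton 8·7=56, M4→Milton 7·15=105, M5→Milton 3·16=48. Service 308; fixed 33; total 341.
{Dover, Milton, Quay}: M1→Milton 3·25=75, M2→Quay 6·4=24, M3→Dover 7·7=49, M4→Milton 7·15=105, M5→Milton 3·16=48. Service 301; fixed 43; total 344.
{Ashby, Milton, Quay}: service 308 + fixed 39 = 347
{Dover, Ashby, Wirral, Milton, Holm, Quay}: M1→Milton 3·25=75, M2→Quay 6·4=24, M3→Dover 7·7=49, M4→Milton 7·15=105, M5→Milton 3·16=48. Service 301; fixed 70; total 371.
No other subset beats 341.

Open Milton and Quay; minimum total cost 341.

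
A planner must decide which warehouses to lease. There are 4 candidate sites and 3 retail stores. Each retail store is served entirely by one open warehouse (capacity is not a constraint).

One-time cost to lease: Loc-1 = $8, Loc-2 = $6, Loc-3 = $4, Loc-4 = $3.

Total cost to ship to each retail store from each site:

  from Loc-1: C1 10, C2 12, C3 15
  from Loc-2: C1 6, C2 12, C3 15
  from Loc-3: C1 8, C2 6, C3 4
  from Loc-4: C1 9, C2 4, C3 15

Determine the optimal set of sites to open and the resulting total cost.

Open Loc-3 only; minimum total cost 22.

For any fixed open set, each retail store goes to its cheapest open site; total = fixed + service.
{Loc-3}: C1→Loc-3 8, C2→Loc-3 6, C3→Loc-3 4. Service 18; fixed 4; total 22.
{Loc-3, Loc-4}: C1→Loc-3 8, C2→Loc-4 4, C3→Loc-3 4. Service 16; fixed 7; total 23.
{Loc-2, Loc-3}: C1→Loc-2 6, C2→Loc-3 6, C3→Loc-3 4. Service 16; fixed 10; total 26.
{Loc-1, Loc-2, Loc-3, Loc-4}: service 14 + fixed 21 = 35
No other subset beats 22.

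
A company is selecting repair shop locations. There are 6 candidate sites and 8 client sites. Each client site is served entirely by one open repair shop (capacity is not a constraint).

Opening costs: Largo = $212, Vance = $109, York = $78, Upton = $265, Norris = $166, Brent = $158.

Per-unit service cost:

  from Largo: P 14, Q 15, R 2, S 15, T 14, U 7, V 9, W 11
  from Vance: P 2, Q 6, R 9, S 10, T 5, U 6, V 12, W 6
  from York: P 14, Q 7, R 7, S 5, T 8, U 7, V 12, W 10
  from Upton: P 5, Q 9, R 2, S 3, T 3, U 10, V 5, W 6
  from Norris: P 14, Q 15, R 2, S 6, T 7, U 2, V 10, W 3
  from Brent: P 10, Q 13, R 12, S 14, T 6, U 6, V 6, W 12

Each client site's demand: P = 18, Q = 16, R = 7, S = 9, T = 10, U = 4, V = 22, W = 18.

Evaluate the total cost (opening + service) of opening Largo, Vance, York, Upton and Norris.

Total cost: 1205

Each client site is assigned to its cheapest site among the open ones.
{Largo, Vance, York, Upton, Norris}: P→Vance 2·18=36, Q→Vance 6·16=96, R→Largo 2·7=14, S→Upton 3·9=27, T→Upton 3·10=30, U→Norris 2·4=8, V→Upton 5·22=110, W→Norris 3·18=54. Service 375; fixed 830; total 1205.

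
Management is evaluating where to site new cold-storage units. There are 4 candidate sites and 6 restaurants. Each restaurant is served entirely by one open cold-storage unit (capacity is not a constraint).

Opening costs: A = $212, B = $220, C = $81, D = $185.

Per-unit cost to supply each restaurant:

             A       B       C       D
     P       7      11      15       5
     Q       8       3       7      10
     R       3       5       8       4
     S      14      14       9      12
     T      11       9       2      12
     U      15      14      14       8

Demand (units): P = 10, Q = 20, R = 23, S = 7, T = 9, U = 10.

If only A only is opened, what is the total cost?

Total cost: 858

Each restaurant is assigned to its cheapest site among the open ones.
{A}: P→A 7·10=70, Q→A 8·20=160, R→A 3·23=69, S→A 14·7=98, T→A 11·9=99, U→A 15·10=150. Service 646; fixed 212; total 858.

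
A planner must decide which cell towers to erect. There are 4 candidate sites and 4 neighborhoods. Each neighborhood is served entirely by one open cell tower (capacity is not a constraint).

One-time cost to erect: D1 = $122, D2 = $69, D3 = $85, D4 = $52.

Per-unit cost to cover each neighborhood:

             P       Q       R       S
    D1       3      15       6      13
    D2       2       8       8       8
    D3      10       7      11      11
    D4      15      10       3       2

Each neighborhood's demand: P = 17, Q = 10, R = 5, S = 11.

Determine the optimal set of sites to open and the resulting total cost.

For any fixed open set, each neighborhood goes to its cheapest open site; total = fixed + service.
{D2, D4}: P→D2 2·17=34, Q→D2 8·10=80, R→D4 3·5=15, S→D4 2·11=22. Service 151; fixed 121; total 272.
{D2}: P→D2 2·17=34, Q→D2 8·10=80, R→D2 8·5=40, S→D2 8·11=88. Service 242; fixed 69; total 311.
{D2, D3, D4}: service 141 + fixed 206 = 347
{D1, D2, D3, D4}: service 141 + fixed 328 = 469
(All 15 nonempty subsets were checked; D2 and D4 is lowest.)

Open D2 and D4; minimum total cost 272.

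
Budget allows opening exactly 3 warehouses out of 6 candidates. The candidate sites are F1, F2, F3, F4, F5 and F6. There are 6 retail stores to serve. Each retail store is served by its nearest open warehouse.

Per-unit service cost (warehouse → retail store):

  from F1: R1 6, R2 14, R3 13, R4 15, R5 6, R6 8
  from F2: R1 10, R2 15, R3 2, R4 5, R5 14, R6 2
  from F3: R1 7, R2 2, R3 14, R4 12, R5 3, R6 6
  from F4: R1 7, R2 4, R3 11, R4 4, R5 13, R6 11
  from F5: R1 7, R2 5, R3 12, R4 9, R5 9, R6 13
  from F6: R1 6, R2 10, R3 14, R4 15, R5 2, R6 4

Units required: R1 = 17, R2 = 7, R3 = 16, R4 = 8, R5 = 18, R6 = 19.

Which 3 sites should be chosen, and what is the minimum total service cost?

Choose F2, F3 and F6; total service cost 262.

With exactly 3 open, each retail store uses its cheapest among the chosen.
{F2, F3, F6}: R1→F6 6·17=102, R2→F3 2·7=14, R3→F2 2·16=32, R4→F2 5·8=40, R5→F6 2·18=36, R6→F2 2·19=38. Service cost 262.
{F2, F4, F6}: service cost 268
{F1, F2, F3}: service cost 280
Among all 20 size-3 choices, {F2, F3, F6} is lowest.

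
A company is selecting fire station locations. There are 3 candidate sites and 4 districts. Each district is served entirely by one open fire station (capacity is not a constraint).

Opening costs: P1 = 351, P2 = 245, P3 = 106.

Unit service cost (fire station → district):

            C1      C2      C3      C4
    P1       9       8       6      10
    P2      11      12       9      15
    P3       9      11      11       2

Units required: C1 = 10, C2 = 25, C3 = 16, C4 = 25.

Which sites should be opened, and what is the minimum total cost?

For any fixed open set, each district goes to its cheapest open site; total = fixed + service.
{P3}: C1→P3 9·10=90, C2→P3 11·25=275, C3→P3 11·16=176, C4→P3 2·25=50. Service 591; fixed 106; total 697.
{P1, P3}: C1→P1 9·10=90, C2→P1 8·25=200, C3→P1 6·16=96, C4→P3 2·25=50. Service 436; fixed 457; total 893.
{P2, P3}: C1→P3 9·10=90, C2→P3 11·25=275, C3→P2 9·16=144, C4→P3 2·25=50. Service 559; fixed 351; total 910.
{P1, P2, P3}: service 436 + fixed 702 = 1138
(All 7 nonempty subsets were checked; P3 only is lowest.)

Open P3 only; minimum total cost 697.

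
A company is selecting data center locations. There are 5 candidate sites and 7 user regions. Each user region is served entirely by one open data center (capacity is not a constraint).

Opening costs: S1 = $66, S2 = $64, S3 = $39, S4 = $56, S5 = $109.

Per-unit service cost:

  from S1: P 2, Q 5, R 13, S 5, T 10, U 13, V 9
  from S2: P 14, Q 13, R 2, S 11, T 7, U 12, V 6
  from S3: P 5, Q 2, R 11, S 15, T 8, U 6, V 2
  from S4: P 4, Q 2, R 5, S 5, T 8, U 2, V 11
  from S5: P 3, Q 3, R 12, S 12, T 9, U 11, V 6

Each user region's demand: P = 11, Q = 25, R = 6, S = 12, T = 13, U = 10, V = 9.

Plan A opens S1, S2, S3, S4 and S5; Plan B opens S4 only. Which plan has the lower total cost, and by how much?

Plan A: {S1, S2, S3, S4, S5}: P→S1 2·11=22, Q→S3 2·25=50, R→S2 2·6=12, S→S1 5·12=60, T→S2 7·13=91, U→S4 2·10=20, V→S3 2·9=18. Service 273; fixed 334; total 607.
Plan B: {S4}: P→S4 4·11=44, Q→S4 2·25=50, R→S4 5·6=30, S→S4 5·12=60, T→S4 8·13=104, U→S4 2·10=20, V→S4 11·9=99. Service 407; fixed 56; total 463.
Difference: |607 − 463| = 144.

Plan B is cheaper by 144.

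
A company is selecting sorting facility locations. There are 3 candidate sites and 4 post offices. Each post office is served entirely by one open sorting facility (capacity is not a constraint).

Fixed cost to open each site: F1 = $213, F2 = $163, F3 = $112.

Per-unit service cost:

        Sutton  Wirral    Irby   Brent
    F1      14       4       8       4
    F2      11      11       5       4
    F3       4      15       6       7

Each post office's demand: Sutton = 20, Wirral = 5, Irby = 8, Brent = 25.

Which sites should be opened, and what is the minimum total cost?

For any fixed open set, each post office goes to its cheapest open site; total = fixed + service.
{F3}: Sutton→F3 4·20=80, Wirral→F3 15·5=75, Irby→F3 6·8=48, Brent→F3 7·25=175. Service 378; fixed 112; total 490.
{F2, F3}: service 275 + fixed 275 = 550
{F1, F3}: service 248 + fixed 325 = 573
{F1, F2, F3}: Sutton→F3 4·20=80, Wirral→F1 4·5=20, Irby→F2 5·8=40, Brent→F1 4·25=100. Service 240; fixed 488; total 728.
No other subset beats 490.

Open F3 only; minimum total cost 490.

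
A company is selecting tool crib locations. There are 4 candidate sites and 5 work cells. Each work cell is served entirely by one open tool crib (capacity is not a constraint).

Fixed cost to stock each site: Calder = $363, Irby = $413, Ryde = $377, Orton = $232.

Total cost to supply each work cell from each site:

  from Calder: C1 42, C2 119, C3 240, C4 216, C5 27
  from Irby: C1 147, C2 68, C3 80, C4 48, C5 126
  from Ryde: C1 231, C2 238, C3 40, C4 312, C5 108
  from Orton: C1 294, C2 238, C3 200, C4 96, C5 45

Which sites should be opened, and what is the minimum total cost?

For any fixed open set, each work cell goes to its cheapest open site; total = fixed + service.
{Irby}: C1→Irby 147, C2→Irby 68, C3→Irby 80, C4→Irby 48, C5→Irby 126. Service 469; fixed 413; total 882.
{Calder}: service 644 + fixed 363 = 1007
{Irby, Orton}: service 388 + fixed 645 = 1033
{Calder, Irby, Ryde, Orton}: C1→Calder 42, C2→Irby 68, C3→Ryde 40, C4→Irby 48, C5→Calder 27. Service 225; fixed 1385; total 1610.
No other subset beats 882.

Open Irby only; minimum total cost 882.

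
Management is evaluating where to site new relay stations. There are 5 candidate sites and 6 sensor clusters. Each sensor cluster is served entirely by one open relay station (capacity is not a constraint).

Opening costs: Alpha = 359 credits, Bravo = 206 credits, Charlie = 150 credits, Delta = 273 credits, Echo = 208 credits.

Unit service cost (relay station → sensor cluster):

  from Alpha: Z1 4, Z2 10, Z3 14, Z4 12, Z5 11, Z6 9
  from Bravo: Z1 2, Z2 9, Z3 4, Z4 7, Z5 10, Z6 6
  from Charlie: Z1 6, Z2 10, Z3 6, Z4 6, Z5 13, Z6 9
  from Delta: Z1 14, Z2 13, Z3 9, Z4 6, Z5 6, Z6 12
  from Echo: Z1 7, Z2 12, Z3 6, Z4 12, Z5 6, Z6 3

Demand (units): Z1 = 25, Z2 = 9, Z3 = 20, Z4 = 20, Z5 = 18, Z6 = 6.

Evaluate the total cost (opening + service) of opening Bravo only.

Total cost: 773

Each sensor cluster is assigned to its cheapest site among the open ones.
{Bravo}: Z1→Bravo 2·25=50, Z2→Bravo 9·9=81, Z3→Bravo 4·20=80, Z4→Bravo 7·20=140, Z5→Bravo 10·18=180, Z6→Bravo 6·6=36. Service 567; fixed 206; total 773.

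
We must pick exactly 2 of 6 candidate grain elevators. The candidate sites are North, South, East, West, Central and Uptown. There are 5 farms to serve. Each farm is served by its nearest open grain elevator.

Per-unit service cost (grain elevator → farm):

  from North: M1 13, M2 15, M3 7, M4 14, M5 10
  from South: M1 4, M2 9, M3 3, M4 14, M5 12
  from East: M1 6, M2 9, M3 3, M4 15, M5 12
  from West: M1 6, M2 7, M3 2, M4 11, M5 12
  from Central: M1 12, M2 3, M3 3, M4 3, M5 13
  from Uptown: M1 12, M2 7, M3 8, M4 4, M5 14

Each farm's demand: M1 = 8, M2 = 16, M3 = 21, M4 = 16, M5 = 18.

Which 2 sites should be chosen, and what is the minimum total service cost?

With exactly 2 open, each farm uses its cheapest among the chosen.
{West, Central}: M1→West 6·8=48, M2→Central 3·16=48, M3→West 2·21=42, M4→Central 3·16=48, M5→West 12·18=216. Service cost 402.
{South, Central}: service cost 407
{East, Central}: service cost 423
Among all 15 size-2 choices, {West, Central} is lowest.

Choose West and Central; total service cost 402.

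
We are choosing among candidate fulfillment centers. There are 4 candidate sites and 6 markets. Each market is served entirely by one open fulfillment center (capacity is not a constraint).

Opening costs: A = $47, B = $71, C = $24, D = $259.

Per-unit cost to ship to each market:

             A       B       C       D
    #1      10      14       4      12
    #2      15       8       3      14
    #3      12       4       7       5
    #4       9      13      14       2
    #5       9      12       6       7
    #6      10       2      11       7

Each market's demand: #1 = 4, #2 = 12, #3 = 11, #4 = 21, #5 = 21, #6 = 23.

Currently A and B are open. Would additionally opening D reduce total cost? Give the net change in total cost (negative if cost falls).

Current service cost with {A, B}: 604.
Adding D: each market re-picks its cheapest; new service cost 415, saving 189.
Extra fixed cost: 259. Net change = 259 − 189 = 70.
(Totals: 722 → 792.)

No — net change +70 (cost rises by 70).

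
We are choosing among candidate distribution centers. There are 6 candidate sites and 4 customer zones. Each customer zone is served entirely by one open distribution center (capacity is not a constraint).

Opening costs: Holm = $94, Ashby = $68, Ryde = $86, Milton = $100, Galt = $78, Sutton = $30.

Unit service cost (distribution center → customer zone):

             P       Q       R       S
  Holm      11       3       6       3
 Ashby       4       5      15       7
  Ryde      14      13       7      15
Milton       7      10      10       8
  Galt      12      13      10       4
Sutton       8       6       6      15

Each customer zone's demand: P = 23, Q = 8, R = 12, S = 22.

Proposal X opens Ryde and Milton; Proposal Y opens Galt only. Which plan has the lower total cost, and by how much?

Proposal X: {Ryde, Milton}: P→Milton 7·23=161, Q→Milton 10·8=80, R→Ryde 7·12=84, S→Milton 8·22=176. Service 501; fixed 186; total 687.
Proposal Y: {Galt}: P→Galt 12·23=276, Q→Galt 13·8=104, R→Galt 10·12=120, S→Galt 4·22=88. Service 588; fixed 78; total 666.
Difference: |687 − 666| = 21.

Proposal Y is cheaper by 21.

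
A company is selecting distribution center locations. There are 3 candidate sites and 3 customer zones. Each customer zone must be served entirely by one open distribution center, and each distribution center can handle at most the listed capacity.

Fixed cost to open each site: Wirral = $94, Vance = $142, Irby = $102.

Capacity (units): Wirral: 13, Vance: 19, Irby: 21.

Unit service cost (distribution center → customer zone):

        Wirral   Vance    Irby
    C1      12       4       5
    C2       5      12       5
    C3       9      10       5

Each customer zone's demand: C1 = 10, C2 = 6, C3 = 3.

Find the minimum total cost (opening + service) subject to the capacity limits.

Open {Irby}: C1→Irby 5·10=50, C2→Irby 5·6=30, C3→Irby 5·3=15.
Loads: Irby carries 19/21. Service 95; fixed 102; total 197.
Next best feasible plan costs 284.

Minimum total cost: 197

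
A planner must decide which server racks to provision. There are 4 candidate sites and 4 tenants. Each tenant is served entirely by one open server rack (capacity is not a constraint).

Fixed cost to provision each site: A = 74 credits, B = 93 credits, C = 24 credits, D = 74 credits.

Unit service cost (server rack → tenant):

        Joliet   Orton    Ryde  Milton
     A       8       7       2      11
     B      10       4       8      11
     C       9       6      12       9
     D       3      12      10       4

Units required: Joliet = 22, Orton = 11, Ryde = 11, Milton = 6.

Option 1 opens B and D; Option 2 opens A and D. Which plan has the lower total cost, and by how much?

Option 1: {B, D}: Joliet→D 3·22=66, Orton→B 4·11=44, Ryde→B 8·11=88, Milton→D 4·6=24. Service 222; fixed 167; total 389.
Option 2: {A, D}: Joliet→D 3·22=66, Orton→A 7·11=77, Ryde→A 2·11=22, Milton→D 4·6=24. Service 189; fixed 148; total 337.
Difference: |389 − 337| = 52.

Option 2 is cheaper by 52.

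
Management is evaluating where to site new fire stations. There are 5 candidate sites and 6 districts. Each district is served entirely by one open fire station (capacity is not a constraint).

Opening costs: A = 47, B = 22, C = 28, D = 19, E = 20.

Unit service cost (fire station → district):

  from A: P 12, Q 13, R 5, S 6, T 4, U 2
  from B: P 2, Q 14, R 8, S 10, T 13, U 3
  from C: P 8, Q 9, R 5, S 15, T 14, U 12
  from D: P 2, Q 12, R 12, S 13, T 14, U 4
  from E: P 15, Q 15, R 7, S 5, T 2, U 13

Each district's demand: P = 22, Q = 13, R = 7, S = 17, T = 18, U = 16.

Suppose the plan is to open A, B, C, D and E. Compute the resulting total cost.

Total cost: 485

Each district is assigned to its cheapest site among the open ones.
{A, B, C, D, E}: P→B 2·22=44, Q→C 9·13=117, R→A 5·7=35, S→E 5·17=85, T→E 2·18=36, U→A 2·16=32. Service 349; fixed 136; total 485.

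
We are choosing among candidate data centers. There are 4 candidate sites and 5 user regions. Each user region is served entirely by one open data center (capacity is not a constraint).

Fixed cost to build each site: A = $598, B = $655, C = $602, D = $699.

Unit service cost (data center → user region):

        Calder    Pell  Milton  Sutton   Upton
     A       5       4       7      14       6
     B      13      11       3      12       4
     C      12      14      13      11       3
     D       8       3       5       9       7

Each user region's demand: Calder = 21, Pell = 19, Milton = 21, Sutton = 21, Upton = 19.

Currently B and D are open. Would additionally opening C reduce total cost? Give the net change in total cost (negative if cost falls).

No — net change +583 (cost rises by 583).

Current service cost with {B, D}: 553.
Adding C: each user region re-picks its cheapest; new service cost 534, saving 19.
Extra fixed cost: 602. Net change = 602 − 19 = 583.
(Totals: 1907 → 2490.)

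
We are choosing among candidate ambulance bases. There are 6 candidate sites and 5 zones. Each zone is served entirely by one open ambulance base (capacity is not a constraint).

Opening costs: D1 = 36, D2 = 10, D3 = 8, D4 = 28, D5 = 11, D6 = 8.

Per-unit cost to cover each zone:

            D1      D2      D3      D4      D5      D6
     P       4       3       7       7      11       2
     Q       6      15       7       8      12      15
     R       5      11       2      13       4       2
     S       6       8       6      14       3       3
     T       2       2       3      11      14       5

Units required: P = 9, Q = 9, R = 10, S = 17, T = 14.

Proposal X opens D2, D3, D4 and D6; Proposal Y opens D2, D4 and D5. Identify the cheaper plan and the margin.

Proposal X: {D2, D3, D4, D6}: P→D6 2·9=18, Q→D3 7·9=63, R→D3 2·10=20, S→D6 3·17=51, T→D2 2·14=28. Service 180; fixed 54; total 234.
Proposal Y: {D2, D4, D5}: P→D2 3·9=27, Q→D4 8·9=72, R→D5 4·10=40, S→D5 3·17=51, T→D2 2·14=28. Service 218; fixed 49; total 267.
Difference: |234 − 267| = 33.

Proposal X is cheaper by 33.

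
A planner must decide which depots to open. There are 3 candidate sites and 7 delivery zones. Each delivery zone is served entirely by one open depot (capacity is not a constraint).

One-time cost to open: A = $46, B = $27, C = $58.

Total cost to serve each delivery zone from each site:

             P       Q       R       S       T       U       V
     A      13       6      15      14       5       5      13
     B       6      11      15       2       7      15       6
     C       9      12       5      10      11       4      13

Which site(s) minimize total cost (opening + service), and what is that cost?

For any fixed open set, each delivery zone goes to its cheapest open site; total = fixed + service.
{B}: P→B 6, Q→B 11, R→B 15, S→B 2, T→B 7, U→B 15, V→B 6. Service 62; fixed 27; total 89.
{A}: service 71 + fixed 46 = 117
{A, B}: P→B 6, Q→A 6, R→A 15, S→B 2, T→A 5, U→A 5, V→B 6. Service 45; fixed 73; total 118.
{A, B, C}: P→B 6, Q→A 6, R→C 5, S→B 2, T→A 5, U→C 4, V→B 6. Service 34; fixed 131; total 165.
(All 7 nonempty subsets were checked; B only is lowest.)

Open B only; minimum total cost 89.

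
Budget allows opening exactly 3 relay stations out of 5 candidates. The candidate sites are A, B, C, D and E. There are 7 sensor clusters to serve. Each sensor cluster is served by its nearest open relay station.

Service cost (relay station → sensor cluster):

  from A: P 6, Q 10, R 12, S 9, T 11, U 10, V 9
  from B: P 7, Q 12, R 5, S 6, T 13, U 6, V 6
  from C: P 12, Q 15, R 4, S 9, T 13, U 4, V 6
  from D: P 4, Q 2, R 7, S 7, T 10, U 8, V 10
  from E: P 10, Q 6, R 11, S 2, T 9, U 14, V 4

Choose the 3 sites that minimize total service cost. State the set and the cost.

With exactly 3 open, each sensor cluster uses its cheapest among the chosen.
{C, D, E}: P→D 4, Q→D 2, R→C 4, S→E 2, T→E 9, U→C 4, V→E 4. Service cost 29.
{B, D, E}: service cost 32
{A, C, E}: service cost 35
Among all 10 size-3 choices, {C, D, E} is lowest.

Choose C, D and E; total service cost 29.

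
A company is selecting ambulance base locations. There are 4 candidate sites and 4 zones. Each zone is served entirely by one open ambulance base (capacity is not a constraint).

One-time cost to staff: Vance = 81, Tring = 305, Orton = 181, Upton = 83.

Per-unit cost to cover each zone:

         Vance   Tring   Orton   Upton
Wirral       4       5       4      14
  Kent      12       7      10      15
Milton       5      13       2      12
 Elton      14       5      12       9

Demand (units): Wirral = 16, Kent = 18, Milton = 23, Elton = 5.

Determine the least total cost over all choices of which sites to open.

For any fixed open set, each zone goes to its cheapest open site; total = fixed + service.
{Orton}: Wirral→Orton 4·16=64, Kent→Orton 10·18=180, Milton→Orton 2·23=46, Elton→Orton 12·5=60. Service 350; fixed 181; total 531.
{Vance}: service 465 + fixed 81 = 546
{Orton, Upton}: service 335 + fixed 264 = 599
{Vance, Tring, Orton, Upton}: Wirral→Vance 4·16=64, Kent→Tring 7·18=126, Milton→Orton 2·23=46, Elton→Tring 5·5=25. Service 261; fixed 650; total 911.
(All 15 nonempty subsets were checked; Orton only is lowest.)

Minimum total cost: 531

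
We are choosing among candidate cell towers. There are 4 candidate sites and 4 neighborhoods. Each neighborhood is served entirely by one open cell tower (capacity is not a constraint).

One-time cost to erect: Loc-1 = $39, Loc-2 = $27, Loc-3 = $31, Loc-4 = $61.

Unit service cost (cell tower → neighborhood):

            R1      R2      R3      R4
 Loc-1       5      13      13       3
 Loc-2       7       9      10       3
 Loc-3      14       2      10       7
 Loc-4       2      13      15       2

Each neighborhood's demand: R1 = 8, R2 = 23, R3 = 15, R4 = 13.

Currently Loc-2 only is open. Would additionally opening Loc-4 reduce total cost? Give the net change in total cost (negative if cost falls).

Current service cost with {Loc-2}: 452.
Adding Loc-4: each neighborhood re-picks its cheapest; new service cost 399, saving 53.
Extra fixed cost: 61. Net change = 61 − 53 = 8.
(Totals: 479 → 487.)

No — net change +8 (cost rises by 8).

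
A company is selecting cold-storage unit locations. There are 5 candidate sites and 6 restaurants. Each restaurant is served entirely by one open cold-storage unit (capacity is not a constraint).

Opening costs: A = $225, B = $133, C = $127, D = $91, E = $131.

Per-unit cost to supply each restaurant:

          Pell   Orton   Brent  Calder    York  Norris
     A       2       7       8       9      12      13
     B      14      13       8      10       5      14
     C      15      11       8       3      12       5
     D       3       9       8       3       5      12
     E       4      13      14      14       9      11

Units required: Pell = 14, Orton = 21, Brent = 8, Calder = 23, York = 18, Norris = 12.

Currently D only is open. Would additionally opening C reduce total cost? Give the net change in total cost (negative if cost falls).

No — net change +43 (cost rises by 43).

Current service cost with {D}: 598.
Adding C: each restaurant re-picks its cheapest; new service cost 514, saving 84.
Extra fixed cost: 127. Net change = 127 − 84 = 43.
(Totals: 689 → 732.)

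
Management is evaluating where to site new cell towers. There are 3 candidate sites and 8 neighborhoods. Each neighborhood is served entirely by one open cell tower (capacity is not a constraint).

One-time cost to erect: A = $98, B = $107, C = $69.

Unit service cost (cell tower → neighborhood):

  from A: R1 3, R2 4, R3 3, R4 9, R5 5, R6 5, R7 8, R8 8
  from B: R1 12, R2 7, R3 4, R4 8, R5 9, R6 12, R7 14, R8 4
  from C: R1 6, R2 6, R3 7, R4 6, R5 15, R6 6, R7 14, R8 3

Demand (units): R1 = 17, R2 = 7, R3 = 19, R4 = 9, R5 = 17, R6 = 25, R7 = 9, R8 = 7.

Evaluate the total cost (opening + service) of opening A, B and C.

Each neighborhood is assigned to its cheapest site among the open ones.
{A, B, C}: R1→A 3·17=51, R2→A 4·7=28, R3→A 3·19=57, R4→C 6·9=54, R5→A 5·17=85, R6→A 5·25=125, R7→A 8·9=72, R8→C 3·7=21. Service 493; fixed 274; total 767.

Total cost: 767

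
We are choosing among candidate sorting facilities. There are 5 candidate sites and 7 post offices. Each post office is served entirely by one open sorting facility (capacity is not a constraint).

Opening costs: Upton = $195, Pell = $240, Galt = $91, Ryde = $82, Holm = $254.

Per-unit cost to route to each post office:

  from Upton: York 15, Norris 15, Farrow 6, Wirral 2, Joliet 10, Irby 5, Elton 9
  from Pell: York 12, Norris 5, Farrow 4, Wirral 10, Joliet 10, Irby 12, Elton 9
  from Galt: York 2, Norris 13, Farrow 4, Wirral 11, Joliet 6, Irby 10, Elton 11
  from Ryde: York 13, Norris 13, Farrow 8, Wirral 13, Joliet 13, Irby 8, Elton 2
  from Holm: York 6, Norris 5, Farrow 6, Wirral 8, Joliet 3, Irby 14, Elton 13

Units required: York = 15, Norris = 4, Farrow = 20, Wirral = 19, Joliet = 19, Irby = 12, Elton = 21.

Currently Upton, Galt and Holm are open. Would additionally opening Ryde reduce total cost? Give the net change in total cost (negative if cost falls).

Yes — net change −65 (cost falls by 65).

Current service cost with {Upton, Galt, Holm}: 474.
Adding Ryde: each post office re-picks its cheapest; new service cost 327, saving 147.
Extra fixed cost: 82. Net change = 82 − 147 = -65.
(Totals: 1014 → 949.)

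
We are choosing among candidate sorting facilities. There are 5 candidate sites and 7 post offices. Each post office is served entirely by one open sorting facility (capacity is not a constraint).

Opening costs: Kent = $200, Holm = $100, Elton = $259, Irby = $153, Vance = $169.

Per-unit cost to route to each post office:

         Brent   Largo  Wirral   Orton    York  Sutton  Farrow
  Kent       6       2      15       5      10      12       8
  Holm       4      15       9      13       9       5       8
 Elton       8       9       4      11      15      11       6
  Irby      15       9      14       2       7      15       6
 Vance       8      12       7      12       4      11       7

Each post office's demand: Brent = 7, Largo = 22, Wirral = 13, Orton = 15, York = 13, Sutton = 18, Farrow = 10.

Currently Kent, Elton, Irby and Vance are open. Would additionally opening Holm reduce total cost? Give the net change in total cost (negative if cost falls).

Current service cost with {Kent, Elton, Irby, Vance}: 478.
Adding Holm: each post office re-picks its cheapest; new service cost 356, saving 122.
Extra fixed cost: 100. Net change = 100 − 122 = -22.
(Totals: 1259 → 1237.)

Yes — net change −22 (cost falls by 22).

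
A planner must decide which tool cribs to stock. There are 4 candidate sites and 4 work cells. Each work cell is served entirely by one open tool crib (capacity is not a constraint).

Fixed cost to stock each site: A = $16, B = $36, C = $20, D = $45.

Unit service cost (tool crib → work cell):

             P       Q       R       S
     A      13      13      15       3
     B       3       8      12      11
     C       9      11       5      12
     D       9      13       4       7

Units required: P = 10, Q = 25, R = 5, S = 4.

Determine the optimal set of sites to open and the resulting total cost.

Open A, B and C; minimum total cost 339.

For any fixed open set, each work cell goes to its cheapest open site; total = fixed + service.
{A, B, C}: P→B 3·10=30, Q→B 8·25=200, R→C 5·5=25, S→A 3·4=12. Service 267; fixed 72; total 339.
{A, B}: service 302 + fixed 52 = 354
{B, C}: service 299 + fixed 56 = 355
{A, B, C, D}: P→B 3·10=30, Q→B 8·25=200, R→D 4·5=20, S→A 3·4=12. Service 262; fixed 117; total 379.
No other subset beats 339.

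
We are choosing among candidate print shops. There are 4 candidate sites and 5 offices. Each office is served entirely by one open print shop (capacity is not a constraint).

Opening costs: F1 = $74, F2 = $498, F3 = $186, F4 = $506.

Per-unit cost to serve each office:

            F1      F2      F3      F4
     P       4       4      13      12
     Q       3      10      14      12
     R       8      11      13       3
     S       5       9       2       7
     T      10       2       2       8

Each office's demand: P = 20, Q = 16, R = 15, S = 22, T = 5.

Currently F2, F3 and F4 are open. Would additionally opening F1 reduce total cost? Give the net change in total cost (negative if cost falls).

Yes — net change −38 (cost falls by 38).

Current service cost with {F2, F3, F4}: 339.
Adding F1: each office re-picks its cheapest; new service cost 227, saving 112.
Extra fixed cost: 74. Net change = 74 − 112 = -38.
(Totals: 1529 → 1491.)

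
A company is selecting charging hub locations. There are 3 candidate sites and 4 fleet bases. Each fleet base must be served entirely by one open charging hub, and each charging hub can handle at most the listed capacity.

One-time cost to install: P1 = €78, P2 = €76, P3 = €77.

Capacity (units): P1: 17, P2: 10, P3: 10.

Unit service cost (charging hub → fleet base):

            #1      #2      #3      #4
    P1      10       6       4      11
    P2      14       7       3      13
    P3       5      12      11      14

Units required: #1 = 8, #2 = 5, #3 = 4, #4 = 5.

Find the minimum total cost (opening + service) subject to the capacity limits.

Open {P1, P3}: #1→P3 5·8=40, #2→P1 6·5=30, #3→P1 4·4=16, #4→P1 11·5=55.
Loads: P1 carries 14/17, P3 carries 8/10. Service 141; fixed 155; total 296.
Next best feasible plan costs 336.

Minimum total cost: 296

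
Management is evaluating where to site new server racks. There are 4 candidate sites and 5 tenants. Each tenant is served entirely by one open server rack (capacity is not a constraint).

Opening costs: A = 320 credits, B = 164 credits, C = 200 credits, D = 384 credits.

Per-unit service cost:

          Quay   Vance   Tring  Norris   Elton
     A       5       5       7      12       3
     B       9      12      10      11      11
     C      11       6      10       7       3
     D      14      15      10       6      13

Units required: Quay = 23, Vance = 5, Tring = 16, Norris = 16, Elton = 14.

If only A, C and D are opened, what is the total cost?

Each tenant is assigned to its cheapest site among the open ones.
{A, C, D}: Quay→A 5·23=115, Vance→A 5·5=25, Tring→A 7·16=112, Norris→D 6·16=96, Elton→A 3·14=42. Service 390; fixed 904; total 1294.

Total cost: 1294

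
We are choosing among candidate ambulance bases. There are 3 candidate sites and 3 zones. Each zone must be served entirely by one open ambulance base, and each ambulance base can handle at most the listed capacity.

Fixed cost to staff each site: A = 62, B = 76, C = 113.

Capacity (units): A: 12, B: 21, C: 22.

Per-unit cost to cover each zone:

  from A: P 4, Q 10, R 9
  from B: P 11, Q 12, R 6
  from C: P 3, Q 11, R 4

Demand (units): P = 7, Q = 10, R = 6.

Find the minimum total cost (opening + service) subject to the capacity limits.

Open {A, C}: P→C 3·7=21, Q→A 10·10=100, R→C 4·6=24.
Loads: A carries 10/12, C carries 13/22. Service 145; fixed 175; total 320.
Next best feasible plan costs 322.

Minimum total cost: 320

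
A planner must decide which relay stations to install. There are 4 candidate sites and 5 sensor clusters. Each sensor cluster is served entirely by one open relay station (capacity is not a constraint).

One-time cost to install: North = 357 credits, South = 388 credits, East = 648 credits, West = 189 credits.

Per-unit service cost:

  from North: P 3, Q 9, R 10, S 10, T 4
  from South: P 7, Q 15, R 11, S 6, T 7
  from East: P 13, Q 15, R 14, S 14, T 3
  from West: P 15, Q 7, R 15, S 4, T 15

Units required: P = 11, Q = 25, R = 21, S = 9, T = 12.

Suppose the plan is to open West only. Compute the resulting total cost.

Each sensor cluster is assigned to its cheapest site among the open ones.
{West}: P→West 15·11=165, Q→West 7·25=175, R→West 15·21=315, S→West 4·9=36, T→West 15·12=180. Service 871; fixed 189; total 1060.

Total cost: 1060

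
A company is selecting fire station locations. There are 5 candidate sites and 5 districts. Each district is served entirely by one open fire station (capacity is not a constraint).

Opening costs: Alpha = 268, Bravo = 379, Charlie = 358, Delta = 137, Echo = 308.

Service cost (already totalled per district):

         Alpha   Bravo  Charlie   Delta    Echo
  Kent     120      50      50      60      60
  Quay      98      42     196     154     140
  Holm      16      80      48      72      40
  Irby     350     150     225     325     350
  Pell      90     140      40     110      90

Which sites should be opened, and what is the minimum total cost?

Open Bravo only; minimum total cost 841.

For any fixed open set, each district goes to its cheapest open site; total = fixed + service.
{Bravo}: Kent→Bravo 50, Quay→Bravo 42, Holm→Bravo 80, Irby→Bravo 150, Pell→Bravo 140. Service 462; fixed 379; total 841.
{Delta}: service 721 + fixed 137 = 858
{Charlie}: Kent→Charlie 50, Quay→Charlie 196, Holm→Charlie 48, Irby→Charlie 225, Pell→Charlie 40. Service 559; fixed 358; total 917.
{Alpha, Bravo, Charlie, Delta, Echo}: service 298 + fixed 1450 = 1748
No other subset beats 841.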